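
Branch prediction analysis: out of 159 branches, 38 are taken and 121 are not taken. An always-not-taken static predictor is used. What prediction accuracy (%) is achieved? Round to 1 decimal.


Predictor: always-not-taken
Correct predictions = 121
Accuracy = 121 / 159 * 100 = 76.1%

76.1


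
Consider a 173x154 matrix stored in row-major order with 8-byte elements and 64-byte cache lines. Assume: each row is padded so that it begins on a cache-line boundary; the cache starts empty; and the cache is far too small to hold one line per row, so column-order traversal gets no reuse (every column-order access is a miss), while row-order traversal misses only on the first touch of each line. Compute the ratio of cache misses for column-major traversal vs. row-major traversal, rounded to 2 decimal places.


Each row occupies 154 * 8 = 1232 bytes and starts on a line boundary, so it spans ceil(1232 / 64) = 20 cache lines.
Row-major traversal misses (one per line touched): 173 * ceil(154 * 8 / 64) = 3460
Column-major traversal misses (no reuse, every access misses): 173 * 154 = 26642
Ratio = 26642 / 3460 = 7.7

7.7


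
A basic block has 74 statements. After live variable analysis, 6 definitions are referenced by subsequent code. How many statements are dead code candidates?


Dead code = total statements - live definitions
= 74 - 6 = 68

68


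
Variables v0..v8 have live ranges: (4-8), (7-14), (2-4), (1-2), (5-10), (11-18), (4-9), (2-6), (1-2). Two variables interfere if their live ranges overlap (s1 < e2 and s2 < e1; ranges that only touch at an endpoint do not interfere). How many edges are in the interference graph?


Check all pairs for overlapping intervals.
Two intervals (s1,e1) and (s2,e2) overlap if s1 < e2 and s2 < e1.
v0 (4-8) vs v1..v8: overlaps v1, v4, v6, v7 -> 4
v1 (7-14) vs v2..v8: overlaps v4, v5, v6 -> 3
v2 (2-4) vs v3..v8: overlaps v7 -> 1
v3 (1-2) vs v4..v8: overlaps v8 -> 1
v4 (5-10) vs v5..v8: overlaps v6, v7 -> 2
v5 (11-18) vs v6..v8: overlaps none -> 0
v6 (4-9) vs v7..v8: overlaps v7 -> 1
v7 (2-6) vs v8: overlaps none -> 0
Total overlapping pairs = 4 + 3 + 1 + 1 + 2 + 0 + 1 + 0 = 12

12


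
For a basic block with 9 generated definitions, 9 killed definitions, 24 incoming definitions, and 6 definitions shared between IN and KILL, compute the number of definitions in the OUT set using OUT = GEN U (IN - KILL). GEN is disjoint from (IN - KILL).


IN - KILL: 24 - 6 = 18 surviving definitions
OUT = GEN + surviving = 9 + 18 = 27

27


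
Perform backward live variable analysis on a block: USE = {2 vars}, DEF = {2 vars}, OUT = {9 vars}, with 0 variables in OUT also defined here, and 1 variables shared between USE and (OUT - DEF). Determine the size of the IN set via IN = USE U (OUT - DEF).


OUT - DEF: 9 - 0 = 9
|IN| = |USE| + |OUT - DEF| - |USE ∩ (OUT - DEF)| = 2 + 9 - 1 = 10

10


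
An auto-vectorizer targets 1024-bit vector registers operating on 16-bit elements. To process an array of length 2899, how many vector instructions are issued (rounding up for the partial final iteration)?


Width = 1024 / 16 = 64 elements per vector op
Iterations = ceil(2899 / 64) = 46

46


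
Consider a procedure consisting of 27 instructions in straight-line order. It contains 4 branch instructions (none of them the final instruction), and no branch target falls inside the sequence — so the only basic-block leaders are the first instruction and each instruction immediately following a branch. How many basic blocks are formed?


With no in-sequence branch targets, the leaders are the first instruction plus the instruction after each branch.
Number of basic blocks = branches + 1
= 4 + 1 = 5

5


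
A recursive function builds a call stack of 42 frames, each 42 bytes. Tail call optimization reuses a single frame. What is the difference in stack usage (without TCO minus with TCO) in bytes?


Without TCO: 42 * 42 = 1764 bytes
With TCO: reuse 1 frame = 42 bytes
Savings = 1764 - 42 = 1722

1722


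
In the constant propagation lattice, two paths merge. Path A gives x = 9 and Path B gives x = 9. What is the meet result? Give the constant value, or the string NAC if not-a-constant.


Meet operation: if both paths give the same constant, result is that constant; if they differ, result is NAC (not-a-constant).
Path A: 9, Path B: 9 -> equal
Result: constant -> 9

9


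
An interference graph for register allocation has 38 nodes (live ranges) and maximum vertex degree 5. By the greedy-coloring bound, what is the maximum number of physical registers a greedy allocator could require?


Greedy coloring never needs more than (max_degree + 1) colors: when coloring a vertex, at most max_degree neighbors are already colored.
Upper bound = 5 + 1 = 6

6


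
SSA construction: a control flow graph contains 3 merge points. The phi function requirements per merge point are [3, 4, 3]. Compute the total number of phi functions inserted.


Total phi functions = sum of phi functions at each join node
= 3 + 4 + 3 = 10

10


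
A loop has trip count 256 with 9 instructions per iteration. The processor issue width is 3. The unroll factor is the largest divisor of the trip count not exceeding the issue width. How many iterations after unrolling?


Largest divisor of 256 <= 3 is 2
New iterations = 256 / 2 = 128

128


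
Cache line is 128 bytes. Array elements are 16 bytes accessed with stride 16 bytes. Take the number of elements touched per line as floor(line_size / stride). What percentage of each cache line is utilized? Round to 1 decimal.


Elements per cache line = floor(128 / 16) = 8
Bytes used = 8 * 16 = 128
Utilization = 128 / 128 * 100 = 100.0%

100.0


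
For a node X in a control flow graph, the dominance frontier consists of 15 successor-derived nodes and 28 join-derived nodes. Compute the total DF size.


DF(X) = direct successor contributions + join point contributions
= 15 + 28 = 43

43


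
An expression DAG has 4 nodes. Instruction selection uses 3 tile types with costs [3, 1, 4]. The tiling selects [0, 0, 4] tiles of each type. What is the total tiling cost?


Total cost = sum(count_i * cost_i)
= 0*3 + 0*1 + 4*4
= 16

16


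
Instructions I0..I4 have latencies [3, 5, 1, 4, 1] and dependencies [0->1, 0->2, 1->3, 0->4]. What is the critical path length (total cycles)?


Compute longest path through dependency graph: dist(Ik) = max over predecessors of dist + latency(Ik).
dist(I0) = latency 3 = 3
dist(I1) = dist(I0) + 5 = 3 + 5 = 8
dist(I2) = dist(I0) + 1 = 3 + 1 = 4
dist(I3) = dist(I1) + 4 = 8 + 4 = 12
dist(I4) = dist(I0) + 1 = 3 + 1 = 4
Critical path = max dist = 12

12


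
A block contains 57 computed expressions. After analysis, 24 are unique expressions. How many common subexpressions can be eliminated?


CSE count = total expressions - unique expressions
= 57 - 24 = 33

33


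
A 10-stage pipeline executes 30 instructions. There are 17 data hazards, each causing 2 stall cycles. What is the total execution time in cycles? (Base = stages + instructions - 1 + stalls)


Base cycles = 10 + 30 - 1 = 39
Total stalls = 17 * 2 = 34
Total = 39 + 34 = 73

73


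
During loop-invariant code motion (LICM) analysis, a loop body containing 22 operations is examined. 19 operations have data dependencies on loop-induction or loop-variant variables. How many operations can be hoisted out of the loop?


Invariant candidates = total - loop-dependent
= 22 - 19 = 3

3


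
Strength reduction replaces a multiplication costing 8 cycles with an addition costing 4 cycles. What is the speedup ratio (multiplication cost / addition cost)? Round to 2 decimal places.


Ratio = mult_cost / add_cost = 8 / 4 = 2.0

2.0


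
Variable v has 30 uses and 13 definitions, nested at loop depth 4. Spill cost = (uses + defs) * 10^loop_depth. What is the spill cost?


uses + defs = 30 + 13 = 43
10^4 = 10000
Spill cost = 43 * 10000 = 430000

430000


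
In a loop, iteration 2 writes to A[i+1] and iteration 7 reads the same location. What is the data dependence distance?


Distance = read iteration - write iteration
= 7 - 2 = 5

5


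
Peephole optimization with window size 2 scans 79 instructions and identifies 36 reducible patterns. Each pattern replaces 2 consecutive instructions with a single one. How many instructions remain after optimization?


Each match removes 1 instructions.
Total removed = 36 * 1 = 36
Remaining = 79 - 36 = 43

43


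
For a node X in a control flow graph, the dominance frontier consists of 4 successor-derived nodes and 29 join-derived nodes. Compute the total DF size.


DF(X) = direct successor contributions + join point contributions
= 4 + 29 = 33

33


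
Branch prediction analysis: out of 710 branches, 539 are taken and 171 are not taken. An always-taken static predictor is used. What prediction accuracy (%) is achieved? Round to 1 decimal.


Predictor: always-taken
Correct predictions = 539
Accuracy = 539 / 710 * 100 = 75.9%

75.9


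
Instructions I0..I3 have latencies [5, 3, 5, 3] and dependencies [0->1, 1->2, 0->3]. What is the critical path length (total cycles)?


Compute longest path through dependency graph: dist(Ik) = max over predecessors of dist + latency(Ik).
dist(I0) = latency 5 = 5
dist(I1) = dist(I0) + 3 = 5 + 3 = 8
dist(I2) = dist(I1) + 5 = 8 + 5 = 13
dist(I3) = dist(I0) + 3 = 5 + 3 = 8
Critical path = max dist = 13

13


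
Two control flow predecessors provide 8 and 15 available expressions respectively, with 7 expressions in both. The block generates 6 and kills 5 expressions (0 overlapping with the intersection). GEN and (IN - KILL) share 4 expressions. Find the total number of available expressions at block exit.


IN = intersection of predecessors = 7
IN - KILL = 7 - 0 = 7
|OUT| = |GEN| + |IN - KILL| - |GEN ∩ (IN - KILL)| = 6 + 7 - 4 = 9

9


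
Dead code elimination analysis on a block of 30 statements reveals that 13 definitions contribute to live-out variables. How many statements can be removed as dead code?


Dead code = total statements - live definitions
= 30 - 13 = 17

17


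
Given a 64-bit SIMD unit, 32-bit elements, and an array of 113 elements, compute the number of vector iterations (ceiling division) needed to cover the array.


Width = 64 / 32 = 2 elements per vector op
Iterations = ceil(113 / 2) = 57

57


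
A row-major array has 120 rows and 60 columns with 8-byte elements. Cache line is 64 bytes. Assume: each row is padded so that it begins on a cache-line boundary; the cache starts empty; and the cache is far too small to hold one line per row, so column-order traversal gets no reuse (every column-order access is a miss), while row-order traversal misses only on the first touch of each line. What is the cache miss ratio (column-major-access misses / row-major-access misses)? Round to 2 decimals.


Each row occupies 60 * 8 = 480 bytes and starts on a line boundary, so it spans ceil(480 / 64) = 8 cache lines.
Row-major traversal misses (one per line touched): 120 * ceil(60 * 8 / 64) = 960
Column-major traversal misses (no reuse, every access misses): 120 * 60 = 7200
Ratio = 7200 / 960 = 7.5

7.5


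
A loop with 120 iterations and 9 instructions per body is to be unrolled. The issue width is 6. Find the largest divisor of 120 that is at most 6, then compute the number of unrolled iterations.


Largest divisor of 120 <= 6 is 6
New iterations = 120 / 6 = 20

20


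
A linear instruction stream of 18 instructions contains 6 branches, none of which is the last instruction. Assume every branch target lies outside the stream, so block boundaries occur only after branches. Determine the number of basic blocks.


With no in-sequence branch targets, the leaders are the first instruction plus the instruction after each branch.
Number of basic blocks = branches + 1
= 6 + 1 = 7

7


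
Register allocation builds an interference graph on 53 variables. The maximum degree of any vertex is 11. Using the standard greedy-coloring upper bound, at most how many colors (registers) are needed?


Greedy coloring never needs more than (max_degree + 1) colors: when coloring a vertex, at most max_degree neighbors are already colored.
Upper bound = 11 + 1 = 12

12


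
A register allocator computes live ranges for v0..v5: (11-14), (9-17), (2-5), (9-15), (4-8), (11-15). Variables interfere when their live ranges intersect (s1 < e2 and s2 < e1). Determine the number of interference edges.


Check all pairs for overlapping intervals.
Two intervals (s1,e1) and (s2,e2) overlap if s1 < e2 and s2 < e1.
v0 (11-14) vs v1..v5: overlaps v1, v3, v5 -> 3
v1 (9-17) vs v2..v5: overlaps v3, v5 -> 2
v2 (2-5) vs v3..v5: overlaps v4 -> 1
v3 (9-15) vs v4..v5: overlaps v5 -> 1
v4 (4-8) vs v5: overlaps none -> 0
Total overlapping pairs = 3 + 2 + 1 + 1 + 0 = 7

7


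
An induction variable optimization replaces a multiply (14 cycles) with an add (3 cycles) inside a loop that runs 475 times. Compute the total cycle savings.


Per-iteration saving = 14 - 3 = 11
Total saved = 475 * 11 = 5225

5225


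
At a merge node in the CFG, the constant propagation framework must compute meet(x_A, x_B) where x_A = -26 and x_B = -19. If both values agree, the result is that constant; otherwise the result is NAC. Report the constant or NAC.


Meet operation: if both paths give the same constant, result is that constant; if they differ, result is NAC (not-a-constant).
Path A: -26, Path B: -19 -> differ
Result: not-a-constant -> NAC

NAC


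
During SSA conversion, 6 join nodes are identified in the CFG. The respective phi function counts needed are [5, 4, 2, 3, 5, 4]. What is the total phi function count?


Total phi functions = sum of phi functions at each join node
= 5 + 4 + 2 + 3 + 5 + 4 = 23

23


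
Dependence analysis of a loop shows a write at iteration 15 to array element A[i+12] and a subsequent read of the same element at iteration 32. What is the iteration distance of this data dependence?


Distance = read iteration - write iteration
= 32 - 15 = 17

17


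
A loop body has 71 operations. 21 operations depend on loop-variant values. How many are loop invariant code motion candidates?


Invariant candidates = total - loop-dependent
= 71 - 21 = 50

50


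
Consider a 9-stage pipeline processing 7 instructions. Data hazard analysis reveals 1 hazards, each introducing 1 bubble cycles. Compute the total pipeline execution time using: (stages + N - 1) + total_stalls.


Base cycles = 9 + 7 - 1 = 15
Total stalls = 1 * 1 = 1
Total = 15 + 1 = 16

16


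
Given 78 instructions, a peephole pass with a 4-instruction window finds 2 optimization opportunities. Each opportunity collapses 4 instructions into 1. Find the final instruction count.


Each match removes 3 instructions.
Total removed = 2 * 3 = 6
Remaining = 78 - 6 = 72

72


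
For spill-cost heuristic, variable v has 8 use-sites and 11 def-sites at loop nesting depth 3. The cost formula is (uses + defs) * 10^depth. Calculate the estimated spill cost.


uses + defs = 8 + 11 = 19
10^3 = 1000
Spill cost = 19 * 1000 = 19000

19000


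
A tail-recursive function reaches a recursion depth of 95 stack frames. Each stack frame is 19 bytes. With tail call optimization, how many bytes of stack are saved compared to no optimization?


Without TCO: 95 * 19 = 1805 bytes
With TCO: reuse 1 frame = 19 bytes
Savings = 1805 - 19 = 1786

1786


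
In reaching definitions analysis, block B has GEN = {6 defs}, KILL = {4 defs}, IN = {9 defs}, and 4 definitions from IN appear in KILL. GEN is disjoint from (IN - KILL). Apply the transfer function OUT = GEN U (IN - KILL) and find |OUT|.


IN - KILL: 9 - 4 = 5 surviving definitions
OUT = GEN + surviving = 6 + 5 = 11

11


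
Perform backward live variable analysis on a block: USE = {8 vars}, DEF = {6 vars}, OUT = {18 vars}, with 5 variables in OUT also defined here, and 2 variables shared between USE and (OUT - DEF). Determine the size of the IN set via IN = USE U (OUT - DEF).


OUT - DEF: 18 - 5 = 13
|IN| = |USE| + |OUT - DEF| - |USE ∩ (OUT - DEF)| = 8 + 13 - 2 = 19

19


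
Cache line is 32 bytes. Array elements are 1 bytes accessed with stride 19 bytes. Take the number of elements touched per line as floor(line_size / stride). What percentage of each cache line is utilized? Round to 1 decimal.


Elements per cache line = floor(32 / 19) = 1
Bytes used = 1 * 1 = 1
Utilization = 1 / 32 * 100 = 3.1%

3.1


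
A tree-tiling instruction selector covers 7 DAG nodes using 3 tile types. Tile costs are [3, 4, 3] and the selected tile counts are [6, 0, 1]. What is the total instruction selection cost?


Total cost = sum(count_i * cost_i)
= 6*3 + 0*4 + 1*3
= 21

21


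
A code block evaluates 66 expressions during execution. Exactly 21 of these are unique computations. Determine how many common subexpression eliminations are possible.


CSE count = total expressions - unique expressions
= 66 - 21 = 45

45


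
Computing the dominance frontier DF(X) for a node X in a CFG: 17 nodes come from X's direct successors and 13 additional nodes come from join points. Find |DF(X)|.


DF(X) = direct successor contributions + join point contributions
= 17 + 13 = 30

30


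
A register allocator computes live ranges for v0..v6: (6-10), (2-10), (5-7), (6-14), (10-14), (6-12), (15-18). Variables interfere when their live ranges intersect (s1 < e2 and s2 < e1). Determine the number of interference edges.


Check all pairs for overlapping intervals.
Two intervals (s1,e1) and (s2,e2) overlap if s1 < e2 and s2 < e1.
v0 (6-10) vs v1..v6: overlaps v1, v2, v3, v5 -> 4
v1 (2-10) vs v2..v6: overlaps v2, v3, v5 -> 3
v2 (5-7) vs v3..v6: overlaps v3, v5 -> 2
v3 (6-14) vs v4..v6: overlaps v4, v5 -> 2
v4 (10-14) vs v5..v6: overlaps v5 -> 1
v5 (6-12) vs v6: overlaps none -> 0
Total overlapping pairs = 4 + 3 + 2 + 2 + 1 + 0 = 12

12


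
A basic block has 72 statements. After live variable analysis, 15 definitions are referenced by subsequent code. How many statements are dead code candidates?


Dead code = total statements - live definitions
= 72 - 15 = 57

57


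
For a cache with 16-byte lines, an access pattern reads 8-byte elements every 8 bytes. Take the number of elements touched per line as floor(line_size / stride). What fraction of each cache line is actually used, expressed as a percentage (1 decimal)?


Elements per cache line = floor(16 / 8) = 2
Bytes used = 2 * 8 = 16
Utilization = 16 / 16 * 100 = 100.0%

100.0


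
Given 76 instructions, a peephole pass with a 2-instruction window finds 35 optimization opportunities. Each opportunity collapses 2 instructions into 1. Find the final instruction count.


Each match removes 1 instructions.
Total removed = 35 * 1 = 35
Remaining = 76 - 35 = 41

41


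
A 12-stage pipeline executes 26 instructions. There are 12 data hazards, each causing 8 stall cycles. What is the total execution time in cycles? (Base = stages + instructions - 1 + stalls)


Base cycles = 12 + 26 - 1 = 37
Total stalls = 12 * 8 = 96
Total = 37 + 96 = 133

133


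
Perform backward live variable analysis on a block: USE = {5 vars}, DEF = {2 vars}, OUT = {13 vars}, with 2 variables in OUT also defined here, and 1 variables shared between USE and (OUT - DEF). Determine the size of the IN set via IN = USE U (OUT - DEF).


OUT - DEF: 13 - 2 = 11
|IN| = |USE| + |OUT - DEF| - |USE ∩ (OUT - DEF)| = 5 + 11 - 1 = 15

15


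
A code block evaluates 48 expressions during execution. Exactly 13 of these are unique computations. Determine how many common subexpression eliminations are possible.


CSE count = total expressions - unique expressions
= 48 - 13 = 35

35


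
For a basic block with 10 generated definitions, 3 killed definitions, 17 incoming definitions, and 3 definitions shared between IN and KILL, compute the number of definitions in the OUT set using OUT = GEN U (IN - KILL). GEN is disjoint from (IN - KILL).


IN - KILL: 17 - 3 = 14 surviving definitions
OUT = GEN + surviving = 10 + 14 = 24

24


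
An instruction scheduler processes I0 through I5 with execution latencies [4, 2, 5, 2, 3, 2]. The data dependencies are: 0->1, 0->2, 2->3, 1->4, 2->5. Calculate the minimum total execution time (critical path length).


Compute longest path through dependency graph: dist(Ik) = max over predecessors of dist + latency(Ik).
dist(I0) = latency 4 = 4
dist(I1) = dist(I0) + 2 = 4 + 2 = 6
dist(I2) = dist(I0) + 5 = 4 + 5 = 9
dist(I3) = dist(I2) + 2 = 9 + 2 = 11
dist(I4) = dist(I1) + 3 = 6 + 3 = 9
dist(I5) = dist(I2) + 2 = 9 + 2 = 11
Critical path = max dist = 11

11


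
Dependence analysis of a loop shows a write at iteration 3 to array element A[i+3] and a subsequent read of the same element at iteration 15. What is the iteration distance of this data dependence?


Distance = read iteration - write iteration
= 15 - 3 = 12

12


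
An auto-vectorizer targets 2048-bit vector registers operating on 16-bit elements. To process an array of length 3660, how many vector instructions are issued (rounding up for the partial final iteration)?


Width = 2048 / 16 = 128 elements per vector op
Iterations = ceil(3660 / 128) = 29

29


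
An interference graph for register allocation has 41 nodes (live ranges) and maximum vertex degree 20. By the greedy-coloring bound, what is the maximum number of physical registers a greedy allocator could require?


Greedy coloring never needs more than (max_degree + 1) colors: when coloring a vertex, at most max_degree neighbors are already colored.
Upper bound = 20 + 1 = 21

21


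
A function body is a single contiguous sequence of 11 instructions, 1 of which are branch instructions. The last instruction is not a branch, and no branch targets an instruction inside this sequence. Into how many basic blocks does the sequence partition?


With no in-sequence branch targets, the leaders are the first instruction plus the instruction after each branch.
Number of basic blocks = branches + 1
= 1 + 1 = 2

2


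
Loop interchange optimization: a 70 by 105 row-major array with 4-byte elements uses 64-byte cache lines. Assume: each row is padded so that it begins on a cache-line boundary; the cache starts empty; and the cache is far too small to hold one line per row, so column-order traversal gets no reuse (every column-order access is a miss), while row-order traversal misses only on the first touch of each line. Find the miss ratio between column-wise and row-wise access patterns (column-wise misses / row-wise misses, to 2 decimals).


Each row occupies 105 * 4 = 420 bytes and starts on a line boundary, so it spans ceil(420 / 64) = 7 cache lines.
Row-major traversal misses (one per line touched): 70 * ceil(105 * 4 / 64) = 490
Column-major traversal misses (no reuse, every access misses): 70 * 105 = 7350
Ratio = 7350 / 490 = 15.0

15.0


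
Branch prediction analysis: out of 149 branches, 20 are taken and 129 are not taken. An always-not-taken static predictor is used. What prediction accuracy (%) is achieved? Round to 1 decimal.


Predictor: always-not-taken
Correct predictions = 129
Accuracy = 129 / 149 * 100 = 86.6%

86.6


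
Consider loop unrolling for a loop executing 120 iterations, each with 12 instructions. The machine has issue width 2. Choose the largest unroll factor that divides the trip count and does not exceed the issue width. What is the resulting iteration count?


Largest divisor of 120 <= 2 is 2
New iterations = 120 / 2 = 60

60


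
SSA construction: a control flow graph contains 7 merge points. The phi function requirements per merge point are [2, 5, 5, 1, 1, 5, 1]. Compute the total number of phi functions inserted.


Total phi functions = sum of phi functions at each join node
= 2 + 5 + 5 + 1 + 1 + 5 + 1 = 20

20


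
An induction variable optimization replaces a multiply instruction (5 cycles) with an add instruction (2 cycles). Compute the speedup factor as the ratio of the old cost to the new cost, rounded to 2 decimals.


Ratio = mult_cost / add_cost = 5 / 2 = 2.5

2.5


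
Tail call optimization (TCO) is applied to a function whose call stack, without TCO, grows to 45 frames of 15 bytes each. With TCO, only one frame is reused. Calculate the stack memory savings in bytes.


Without TCO: 45 * 15 = 675 bytes
With TCO: reuse 1 frame = 15 bytes
Savings = 675 - 15 = 660

660


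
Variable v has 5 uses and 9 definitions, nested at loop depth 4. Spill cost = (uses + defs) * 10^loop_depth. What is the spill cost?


uses + defs = 5 + 9 = 14
10^4 = 10000
Spill cost = 14 * 10000 = 140000

140000


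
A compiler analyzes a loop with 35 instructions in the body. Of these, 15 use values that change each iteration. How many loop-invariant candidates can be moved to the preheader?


Invariant candidates = total - loop-dependent
= 35 - 15 = 20

20


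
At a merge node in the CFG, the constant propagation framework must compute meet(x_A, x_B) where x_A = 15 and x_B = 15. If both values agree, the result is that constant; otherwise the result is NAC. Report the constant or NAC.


Meet operation: if both paths give the same constant, result is that constant; if they differ, result is NAC (not-a-constant).
Path A: 15, Path B: 15 -> equal
Result: constant -> 15

15


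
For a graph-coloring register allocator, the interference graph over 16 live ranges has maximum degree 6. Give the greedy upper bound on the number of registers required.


Greedy coloring never needs more than (max_degree + 1) colors: when coloring a vertex, at most max_degree neighbors are already colored.
Upper bound = 6 + 1 = 7

7


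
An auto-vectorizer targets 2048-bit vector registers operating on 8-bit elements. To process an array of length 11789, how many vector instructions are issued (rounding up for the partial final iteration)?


Width = 2048 / 8 = 256 elements per vector op
Iterations = ceil(11789 / 256) = 47

47


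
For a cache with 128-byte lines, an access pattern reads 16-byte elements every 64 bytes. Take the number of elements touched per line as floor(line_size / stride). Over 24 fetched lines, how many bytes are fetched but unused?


Elements per line = floor(128 / 64) = 2
Bytes used per line = 2 * 16 = 32
Wasted per line = 128 - 32 = 96
Total wasted = 96 * 24 = 2304

2304


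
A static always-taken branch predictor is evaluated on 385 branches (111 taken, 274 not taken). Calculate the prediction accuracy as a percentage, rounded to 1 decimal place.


Predictor: always-taken
Correct predictions = 111
Accuracy = 111 / 385 * 100 = 28.8%

28.8


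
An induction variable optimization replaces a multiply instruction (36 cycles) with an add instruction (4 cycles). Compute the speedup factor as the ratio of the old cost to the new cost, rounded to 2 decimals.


Ratio = mult_cost / add_cost = 36 / 4 = 9.0

9.0


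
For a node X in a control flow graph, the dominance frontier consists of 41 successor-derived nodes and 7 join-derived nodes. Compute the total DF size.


DF(X) = direct successor contributions + join point contributions
= 41 + 7 = 48

48


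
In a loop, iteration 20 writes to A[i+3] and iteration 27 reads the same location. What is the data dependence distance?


Distance = read iteration - write iteration
= 27 - 20 = 7

7


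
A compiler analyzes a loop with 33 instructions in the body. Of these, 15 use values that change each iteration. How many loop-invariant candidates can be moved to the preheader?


Invariant candidates = total - loop-dependent
= 33 - 15 = 18

18


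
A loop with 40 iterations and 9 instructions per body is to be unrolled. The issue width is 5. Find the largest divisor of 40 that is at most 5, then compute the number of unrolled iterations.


Largest divisor of 40 <= 5 is 5
New iterations = 40 / 5 = 8

8


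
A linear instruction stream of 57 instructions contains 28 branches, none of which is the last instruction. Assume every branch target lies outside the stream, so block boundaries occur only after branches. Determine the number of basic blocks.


With no in-sequence branch targets, the leaders are the first instruction plus the instruction after each branch.
Number of basic blocks = branches + 1
= 28 + 1 = 29

29


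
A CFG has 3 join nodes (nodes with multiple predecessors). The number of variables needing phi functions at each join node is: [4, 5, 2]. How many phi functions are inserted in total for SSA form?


Total phi functions = sum of phi functions at each join node
= 4 + 5 + 2 = 11

11


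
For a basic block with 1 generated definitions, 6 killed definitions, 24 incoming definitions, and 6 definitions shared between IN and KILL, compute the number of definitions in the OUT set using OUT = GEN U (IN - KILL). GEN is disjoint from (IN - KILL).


IN - KILL: 24 - 6 = 18 surviving definitions
OUT = GEN + surviving = 1 + 18 = 19

19


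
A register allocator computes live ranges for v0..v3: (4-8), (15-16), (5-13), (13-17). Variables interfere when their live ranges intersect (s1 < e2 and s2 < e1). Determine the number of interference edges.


Check all pairs for overlapping intervals.
Two intervals (s1,e1) and (s2,e2) overlap if s1 < e2 and s2 < e1.
v0 (4-8) vs v1..v3: overlaps v2 -> 1
v1 (15-16) vs v2..v3: overlaps v3 -> 1
v2 (5-13) vs v3: overlaps none -> 0
Total overlapping pairs = 1 + 1 + 0 = 2

2


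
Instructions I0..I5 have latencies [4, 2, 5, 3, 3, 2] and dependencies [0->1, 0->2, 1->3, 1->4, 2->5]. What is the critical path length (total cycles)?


Compute longest path through dependency graph: dist(Ik) = max over predecessors of dist + latency(Ik).
dist(I0) = latency 4 = 4
dist(I1) = dist(I0) + 2 = 4 + 2 = 6
dist(I2) = dist(I0) + 5 = 4 + 5 = 9
dist(I3) = dist(I1) + 3 = 6 + 3 = 9
dist(I4) = dist(I1) + 3 = 6 + 3 = 9
dist(I5) = dist(I2) + 2 = 9 + 2 = 11
Critical path = max dist = 11

11


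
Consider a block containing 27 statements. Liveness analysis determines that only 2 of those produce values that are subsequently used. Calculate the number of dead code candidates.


Dead code = total statements - live definitions
= 27 - 2 = 25

25


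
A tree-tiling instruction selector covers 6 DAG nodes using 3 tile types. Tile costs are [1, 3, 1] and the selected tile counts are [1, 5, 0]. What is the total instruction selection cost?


Total cost = sum(count_i * cost_i)
= 1*1 + 5*3 + 0*1
= 16

16


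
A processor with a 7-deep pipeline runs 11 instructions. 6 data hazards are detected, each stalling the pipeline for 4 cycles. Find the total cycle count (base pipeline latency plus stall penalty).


Base cycles = 7 + 11 - 1 = 17
Total stalls = 6 * 4 = 24
Total = 17 + 24 = 41

41


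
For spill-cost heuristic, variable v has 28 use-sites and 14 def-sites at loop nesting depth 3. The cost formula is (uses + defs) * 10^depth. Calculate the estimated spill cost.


uses + defs = 28 + 14 = 42
10^3 = 1000
Spill cost = 42 * 1000 = 42000

42000


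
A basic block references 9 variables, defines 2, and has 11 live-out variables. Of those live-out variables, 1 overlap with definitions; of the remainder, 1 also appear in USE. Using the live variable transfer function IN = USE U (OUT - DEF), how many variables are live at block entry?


OUT - DEF: 11 - 1 = 10
|IN| = |USE| + |OUT - DEF| - |USE ∩ (OUT - DEF)| = 9 + 10 - 1 = 18

18


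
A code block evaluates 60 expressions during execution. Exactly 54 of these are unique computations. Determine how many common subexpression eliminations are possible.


CSE count = total expressions - unique expressions
= 60 - 54 = 6

6


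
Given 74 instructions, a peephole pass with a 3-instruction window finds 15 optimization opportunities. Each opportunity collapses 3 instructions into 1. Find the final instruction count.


Each match removes 2 instructions.
Total removed = 15 * 2 = 30
Remaining = 74 - 30 = 44

44


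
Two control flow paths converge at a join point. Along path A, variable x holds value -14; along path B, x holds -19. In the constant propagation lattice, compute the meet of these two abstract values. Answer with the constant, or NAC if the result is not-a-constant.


Meet operation: if both paths give the same constant, result is that constant; if they differ, result is NAC (not-a-constant).
Path A: -14, Path B: -19 -> differ
Result: not-a-constant -> NAC

NAC


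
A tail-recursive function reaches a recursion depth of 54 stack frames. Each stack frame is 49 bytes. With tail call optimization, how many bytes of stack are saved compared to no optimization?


Without TCO: 54 * 49 = 2646 bytes
With TCO: reuse 1 frame = 49 bytes
Savings = 2646 - 49 = 2597

2597


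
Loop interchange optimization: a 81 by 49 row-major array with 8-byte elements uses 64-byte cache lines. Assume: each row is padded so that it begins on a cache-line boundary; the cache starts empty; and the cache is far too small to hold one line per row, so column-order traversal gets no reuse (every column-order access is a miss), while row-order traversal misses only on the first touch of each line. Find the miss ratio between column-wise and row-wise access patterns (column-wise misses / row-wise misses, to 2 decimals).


Each row occupies 49 * 8 = 392 bytes and starts on a line boundary, so it spans ceil(392 / 64) = 7 cache lines.
Row-major traversal misses (one per line touched): 81 * ceil(49 * 8 / 64) = 567
Column-major traversal misses (no reuse, every access misses): 81 * 49 = 3969
Ratio = 3969 / 567 = 7.0

7.0


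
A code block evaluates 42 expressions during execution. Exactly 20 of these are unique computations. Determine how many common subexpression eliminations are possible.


CSE count = total expressions - unique expressions
= 42 - 20 = 22

22


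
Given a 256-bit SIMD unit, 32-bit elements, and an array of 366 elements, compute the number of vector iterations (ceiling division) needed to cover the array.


Width = 256 / 32 = 8 elements per vector op
Iterations = ceil(366 / 8) = 46

46


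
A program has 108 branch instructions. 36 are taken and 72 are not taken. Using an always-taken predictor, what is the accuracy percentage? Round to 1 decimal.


Predictor: always-taken
Correct predictions = 36
Accuracy = 36 / 108 * 100 = 33.3%

33.3


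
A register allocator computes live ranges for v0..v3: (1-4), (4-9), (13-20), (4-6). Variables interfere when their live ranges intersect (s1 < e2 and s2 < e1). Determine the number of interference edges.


Check all pairs for overlapping intervals.
Two intervals (s1,e1) and (s2,e2) overlap if s1 < e2 and s2 < e1.
v0 (1-4) vs v1..v3: overlaps none -> 0
v1 (4-9) vs v2..v3: overlaps v3 -> 1
v2 (13-20) vs v3: overlaps none -> 0
Total overlapping pairs = 0 + 1 + 0 = 1

1


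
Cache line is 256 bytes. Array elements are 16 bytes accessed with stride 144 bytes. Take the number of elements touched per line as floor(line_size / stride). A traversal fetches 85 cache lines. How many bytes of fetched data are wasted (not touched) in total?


Elements per line = floor(256 / 144) = 1
Bytes used per line = 1 * 16 = 16
Wasted per line = 256 - 16 = 240
Total wasted = 240 * 85 = 20400

20400


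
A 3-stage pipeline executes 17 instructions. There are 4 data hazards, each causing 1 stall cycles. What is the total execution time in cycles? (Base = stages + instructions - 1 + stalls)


Base cycles = 3 + 17 - 1 = 19
Total stalls = 4 * 1 = 4
Total = 19 + 4 = 23

23


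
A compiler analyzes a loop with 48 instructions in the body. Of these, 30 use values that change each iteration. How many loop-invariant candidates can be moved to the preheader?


Invariant candidates = total - loop-dependent
= 48 - 30 = 18

18


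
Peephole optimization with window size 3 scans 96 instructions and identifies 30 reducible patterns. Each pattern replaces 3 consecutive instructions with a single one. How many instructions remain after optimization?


Each match removes 2 instructions.
Total removed = 30 * 2 = 60
Remaining = 96 - 60 = 36

36


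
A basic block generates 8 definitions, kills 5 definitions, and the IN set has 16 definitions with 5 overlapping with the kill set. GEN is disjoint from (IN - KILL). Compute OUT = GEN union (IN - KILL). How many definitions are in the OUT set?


IN - KILL: 16 - 5 = 11 surviving definitions
OUT = GEN + surviving = 8 + 11 = 19

19


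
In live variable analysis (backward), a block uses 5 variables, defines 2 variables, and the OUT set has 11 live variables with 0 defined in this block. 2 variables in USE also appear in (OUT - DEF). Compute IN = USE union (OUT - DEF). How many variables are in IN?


OUT - DEF: 11 - 0 = 11
|IN| = |USE| + |OUT - DEF| - |USE ∩ (OUT - DEF)| = 5 + 11 - 2 = 14

14


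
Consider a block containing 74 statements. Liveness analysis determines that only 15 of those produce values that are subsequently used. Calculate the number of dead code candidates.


Dead code = total statements - live definitions
= 74 - 15 = 59

59


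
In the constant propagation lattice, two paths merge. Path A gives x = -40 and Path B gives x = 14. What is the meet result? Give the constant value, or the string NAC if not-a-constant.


Meet operation: if both paths give the same constant, result is that constant; if they differ, result is NAC (not-a-constant).
Path A: -40, Path B: 14 -> differ
Result: not-a-constant -> NAC

NAC


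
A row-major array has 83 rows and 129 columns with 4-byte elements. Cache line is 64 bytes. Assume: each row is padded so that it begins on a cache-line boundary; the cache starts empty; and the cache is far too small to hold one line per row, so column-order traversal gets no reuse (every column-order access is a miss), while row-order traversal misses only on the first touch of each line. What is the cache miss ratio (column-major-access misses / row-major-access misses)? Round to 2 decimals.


Each row occupies 129 * 4 = 516 bytes and starts on a line boundary, so it spans ceil(516 / 64) = 9 cache lines.
Row-major traversal misses (one per line touched): 83 * ceil(129 * 4 / 64) = 747
Column-major traversal misses (no reuse, every access misses): 83 * 129 = 10707
Ratio = 10707 / 747 = 14.33

14.33


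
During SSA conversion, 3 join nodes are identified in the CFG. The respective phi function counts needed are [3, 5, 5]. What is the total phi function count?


Total phi functions = sum of phi functions at each join node
= 3 + 5 + 5 = 13

13


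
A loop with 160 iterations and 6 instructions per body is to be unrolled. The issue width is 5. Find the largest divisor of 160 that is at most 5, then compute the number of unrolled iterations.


Largest divisor of 160 <= 5 is 5
New iterations = 160 / 5 = 32

32


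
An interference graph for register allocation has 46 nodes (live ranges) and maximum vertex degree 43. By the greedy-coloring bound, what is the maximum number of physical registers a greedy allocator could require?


Greedy coloring never needs more than (max_degree + 1) colors: when coloring a vertex, at most max_degree neighbors are already colored.
Upper bound = 43 + 1 = 44

44


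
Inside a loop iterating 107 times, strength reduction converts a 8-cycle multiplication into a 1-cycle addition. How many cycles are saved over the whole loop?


Per-iteration saving = 8 - 1 = 7
Total saved = 107 * 7 = 749

749


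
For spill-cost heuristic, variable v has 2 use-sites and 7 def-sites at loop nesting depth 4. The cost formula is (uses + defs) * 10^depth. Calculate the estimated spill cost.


uses + defs = 2 + 7 = 9
10^4 = 10000
Spill cost = 9 * 10000 = 90000

90000


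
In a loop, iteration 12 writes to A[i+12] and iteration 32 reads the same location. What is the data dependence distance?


Distance = read iteration - write iteration
= 32 - 12 = 20

20


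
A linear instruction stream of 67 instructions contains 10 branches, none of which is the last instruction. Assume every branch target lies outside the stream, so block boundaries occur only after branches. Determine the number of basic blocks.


With no in-sequence branch targets, the leaders are the first instruction plus the instruction after each branch.
Number of basic blocks = branches + 1
= 10 + 1 = 11

11
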